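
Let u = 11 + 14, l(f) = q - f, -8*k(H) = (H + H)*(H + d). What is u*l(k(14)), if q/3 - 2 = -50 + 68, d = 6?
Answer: 3250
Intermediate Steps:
k(H) = -H*(6 + H)/4 (k(H) = -(H + H)*(H + 6)/8 = -2*H*(6 + H)/8 = -H*(6 + H)/4)
q = 60 (q = 6 + 3*(-50 + 68) = 6 + 3*18 = 6 + 54 = 60)
l(f) = 60 - f
u = 25
u*l(k(14)) = 25*(60 - (-1)*14*(6 + 14)/4) = 25*(60 - (-1)*14*20/4) = 25*(60 - 1*(-70)) = 25*(60 + 70) = 25*130 = 3250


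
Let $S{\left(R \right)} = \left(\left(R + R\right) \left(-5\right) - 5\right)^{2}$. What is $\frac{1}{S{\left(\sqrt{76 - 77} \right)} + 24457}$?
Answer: $\frac{12191}{297245962} - \frac{25 i}{148622981} \approx 4.1013 \cdot 10^{-5} - 1.6821 \cdot 10^{-7} i$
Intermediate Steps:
$S{\left(R \right)} = \left(-5 - 10 R\right)^{2}$ ($S{\left(R \right)} = \left(2 R \left(-5\right) - 5\right)^{2} = \left(- 10 R - 5\right)^{2} = \left(-5 - 10 R\right)^{2}$)
$\frac{1}{S{\left(\sqrt{76 - 77} \right)} + 24457} = \frac{1}{25 \left(1 + 2 \sqrt{76 - 77}\right)^{2} + 24457} = \frac{1}{25 \left(1 + 2 \sqrt{-1}\right)^{2} + 24457} = \frac{1}{25 \left(1 + 2 i\right)^{2} + 24457} = \frac{1}{24457 + 25 \left(1 + 2 i\right)^{2}}$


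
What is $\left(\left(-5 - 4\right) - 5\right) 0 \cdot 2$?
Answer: $0$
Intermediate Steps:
$\left(\left(-5 - 4\right) - 5\right) 0 \cdot 2 = \left(-9 - 5\right) 0 \cdot 2 = \left(-14\right) 0 \cdot 2 = 0 \cdot 2 = 0$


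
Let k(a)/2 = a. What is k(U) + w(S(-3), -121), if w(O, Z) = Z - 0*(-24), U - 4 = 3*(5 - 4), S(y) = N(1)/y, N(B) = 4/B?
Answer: -107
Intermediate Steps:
S(y) = 4/y (S(y) = (4/1)/y = (4*1)/y = 4/y)
U = 7 (U = 4 + 3*(5 - 4) = 4 + 3*1 = 4 + 3 = 7)
w(O, Z) = Z (w(O, Z) = Z - 1*0 = Z + 0 = Z)
k(a) = 2*a
k(U) + w(S(-3), -121) = 2*7 - 121 = 14 - 121 = -107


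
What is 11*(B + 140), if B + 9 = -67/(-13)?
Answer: 19470/13 ≈ 1497.7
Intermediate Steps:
B = -50/13 (B = -9 - 67/(-13) = -9 - 67*(-1/13) = -9 + 67/13 = -50/13 ≈ -3.8462)
11*(B + 140) = 11*(-50/13 + 140) = 11*(1770/13) = 19470/13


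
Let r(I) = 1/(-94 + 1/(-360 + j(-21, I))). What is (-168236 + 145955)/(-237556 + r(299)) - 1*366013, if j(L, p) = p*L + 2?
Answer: -18081794769386898/49402068787 ≈ -3.6601e+5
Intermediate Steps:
j(L, p) = 2 + L*p (j(L, p) = L*p + 2 = 2 + L*p)
r(I) = 1/(-94 + 1/(-358 - 21*I)) (r(I) = 1/(-94 + 1/(-360 + (2 - 21*I))) = 1/(-94 + 1/(-358 - 21*I)))
(-168236 + 145955)/(-237556 + r(299)) - 1*366013 = (-168236 + 145955)/(-237556 + (-358 - 21*299)/(33653 + 1974*299)) - 1*366013 = -22281/(-237556 + (-358 - 6279)/(33653 + 590226)) - 366013 = -22281/(-237556 - 6637/623879) - 366013 = -22281/(-148206206361/623879) - 366013 = -22281*(-623879/148206206361) - 366013 = 4633549333/49402068787 - 366013 = -18081794769386898/49402068787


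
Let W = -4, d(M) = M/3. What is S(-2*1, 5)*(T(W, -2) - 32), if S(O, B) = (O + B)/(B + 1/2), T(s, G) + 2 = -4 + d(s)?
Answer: -236/11 ≈ -21.455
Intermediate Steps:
d(M) = M/3 (d(M) = M*(⅓) = M/3)
T(s, G) = -6 + s/3 (T(s, G) = -2 + (-4 + s/3) = -6 + s/3)
S(O, B) = (B + O)/(½ + B) (S(O, B) = (B + O)/(B + ½) = (B + O)/(½ + B))
S(-2*1, 5)*(T(W, -2) - 32) = (2*(5 - 2*1)/(1 + 2*5))*((-6 + (⅓)*(-4)) - 32) = (2*(5 - 2)/(1 + 10))*((-6 - 4/3) - 32) = (2*3/11)*(-22/3 - 32) = (2*(1/11)*3)*(-118/3) = (6/11)*(-118/3) = -236/11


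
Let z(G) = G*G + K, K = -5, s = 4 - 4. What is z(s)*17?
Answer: -85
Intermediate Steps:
s = 0
z(G) = -5 + G² (z(G) = G*G - 5 = G² - 5 = -5 + G²)
z(s)*17 = (-5 + 0²)*17 = (-5 + 0)*17 = -5*17 = -85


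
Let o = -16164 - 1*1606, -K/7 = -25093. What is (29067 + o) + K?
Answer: 186948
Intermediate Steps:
K = 175651 (K = -7*(-25093) = 175651)
o = -17770 (o = -16164 - 1606 = -17770)
(29067 + o) + K = (29067 - 17770) + 175651 = 11297 + 175651 = 186948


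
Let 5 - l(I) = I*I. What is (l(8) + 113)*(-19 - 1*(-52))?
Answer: 1782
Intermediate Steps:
l(I) = 5 - I² (l(I) = 5 - I*I = 5 - I²)
(l(8) + 113)*(-19 - 1*(-52)) = ((5 - 1*8²) + 113)*(-19 - 1*(-52)) = ((5 - 1*64) + 113)*(-19 + 52) = ((5 - 64) + 113)*33 = (-59 + 113)*33 = 54*33 = 1782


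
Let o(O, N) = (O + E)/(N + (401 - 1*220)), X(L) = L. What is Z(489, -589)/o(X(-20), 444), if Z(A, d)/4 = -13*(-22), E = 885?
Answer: 143000/173 ≈ 826.59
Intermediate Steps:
Z(A, d) = 1144 (Z(A, d) = 4*(-13*(-22)) = 4*286 = 1144)
o(O, N) = (885 + O)/(181 + N) (o(O, N) = (O + 885)/(N + (401 - 1*220)) = (885 + O)/(N + (401 - 220)) = (885 + O)/(N + 181) = (885 + O)/(181 + N))
Z(489, -589)/o(X(-20), 444) = 1144/(((885 - 20)/(181 + 444))) = 1144/((865/625)) = 1144/(((1/625)*865)) = 1144/(173/125) = 1144*(125/173) = 143000/173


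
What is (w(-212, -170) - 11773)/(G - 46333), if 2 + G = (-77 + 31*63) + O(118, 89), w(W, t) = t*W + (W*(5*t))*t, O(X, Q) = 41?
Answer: 2782703/4038 ≈ 689.13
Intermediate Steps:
w(W, t) = W*t + 5*W*t² (w(W, t) = W*t + (5*W*t)*t = W*t + 5*W*t²)
G = 1915 (G = -2 + ((-77 + 31*63) + 41) = -2 + ((-77 + 1953) + 41) = -2 + (1876 + 41) = -2 + 1917 = 1915)
(w(-212, -170) - 11773)/(G - 46333) = (-212*(-170)*(1 + 5*(-170)) - 11773)/(1915 - 46333) = (-212*(-170)*(1 - 850) - 11773)/(-44418) = (-212*(-170)*(-849) - 11773)*(-1/44418) = (-30597960 - 11773)*(-1/44418) = -30609733*(-1/44418) = 2782703/4038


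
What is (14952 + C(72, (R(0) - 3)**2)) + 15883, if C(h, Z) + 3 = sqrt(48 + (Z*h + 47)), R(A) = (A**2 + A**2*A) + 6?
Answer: 30832 + sqrt(743) ≈ 30859.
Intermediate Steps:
R(A) = 6 + A**2 + A**3 (R(A) = (A**2 + A**3) + 6 = 6 + A**2 + A**3)
C(h, Z) = -3 + sqrt(95 + Z*h) (C(h, Z) = -3 + sqrt(48 + (Z*h + 47)) = -3 + sqrt(48 + (47 + Z*h)) = -3 + sqrt(95 + Z*h))
(14952 + C(72, (R(0) - 3)**2)) + 15883 = (14952 + (-3 + sqrt(95 + ((6 + 0**2 + 0**3) - 3)**2*72))) + 15883 = (14952 + (-3 + sqrt(95 + ((6 + 0 + 0) - 3)**2*72))) + 15883 = (14952 + (-3 + sqrt(95 + (6 - 3)**2*72))) + 15883 = (14952 + (-3 + sqrt(95 + 3**2*72))) + 15883 = (14952 + (-3 + sqrt(95 + 9*72))) + 15883 = (14952 + (-3 + sqrt(95 + 648))) + 15883 = (14952 + (-3 + sqrt(743))) + 15883 = (14949 + sqrt(743)) + 15883 = 30832 + sqrt(743)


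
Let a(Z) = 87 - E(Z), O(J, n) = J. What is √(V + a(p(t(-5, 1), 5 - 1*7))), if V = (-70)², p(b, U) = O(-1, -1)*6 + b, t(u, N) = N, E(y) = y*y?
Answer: √4962 ≈ 70.441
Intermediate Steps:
E(y) = y²
p(b, U) = -6 + b (p(b, U) = -1*6 + b = -6 + b)
V = 4900
a(Z) = 87 - Z²
√(V + a(p(t(-5, 1), 5 - 1*7))) = √(4900 + (87 - (-6 + 1)²)) = √(4900 + (87 - 1*(-5)²)) = √(4900 + (87 - 1*25)) = √(4900 + (87 - 25)) = √(4900 + 62) = √4962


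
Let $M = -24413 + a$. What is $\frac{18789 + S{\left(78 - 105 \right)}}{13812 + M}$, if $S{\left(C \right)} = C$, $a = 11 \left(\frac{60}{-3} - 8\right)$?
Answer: $- \frac{18762}{10909} \approx -1.7199$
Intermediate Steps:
$a = -308$ ($a = 11 \left(60 \left(- \frac{1}{3}\right) - 8\right) = 11 \left(-20 - 8\right) = 11 \left(-28\right) = -308$)
$M = -24721$ ($M = -24413 - 308 = -24721$)
$\frac{18789 + S{\left(78 - 105 \right)}}{13812 + M} = \frac{18789 + \left(78 - 105\right)}{13812 - 24721} = \frac{18789 + \left(78 - 105\right)}{-10909} = \left(18789 - 27\right) \left(- \frac{1}{10909}\right) = 18762 \left(- \frac{1}{10909}\right) = - \frac{18762}{10909}$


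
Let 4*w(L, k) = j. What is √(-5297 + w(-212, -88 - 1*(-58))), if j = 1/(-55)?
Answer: I*√64093755/110 ≈ 72.781*I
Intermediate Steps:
j = -1/55 ≈ -0.018182
w(L, k) = -1/220 (w(L, k) = (¼)*(-1/55) = -1/220)
√(-5297 + w(-212, -88 - 1*(-58))) = √(-5297 - 1/220) = √(-1165341/220) = I*√64093755/110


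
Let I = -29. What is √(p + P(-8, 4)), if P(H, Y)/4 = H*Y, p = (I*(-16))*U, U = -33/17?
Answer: 4*I*√18581/17 ≈ 32.073*I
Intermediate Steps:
U = -33/17 (U = -33*1/17 = -33/17 ≈ -1.9412)
p = -15312/17 (p = -29*(-16)*(-33/17) = 464*(-33/17) = -15312/17 ≈ -900.71)
P(H, Y) = 4*H*Y (P(H, Y) = 4*(H*Y) = 4*H*Y)
√(p + P(-8, 4)) = √(-15312/17 + 4*(-8)*4) = √(-15312/17 - 128) = √(-17488/17) = 4*I*√18581/17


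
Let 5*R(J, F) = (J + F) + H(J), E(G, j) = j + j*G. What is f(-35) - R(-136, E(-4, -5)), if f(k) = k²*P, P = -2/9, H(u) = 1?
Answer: -2234/9 ≈ -248.22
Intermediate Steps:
E(G, j) = j + G*j
R(J, F) = ⅕ + F/5 + J/5 (R(J, F) = ((J + F) + 1)/5 = ((F + J) + 1)/5 = (1 + F + J)/5 = ⅕ + F/5 + J/5)
P = -2/9 (P = -2*⅑ = -2/9 ≈ -0.22222)
f(k) = -2*k²/9 (f(k) = k²*(-2/9) = -2*k²/9)
f(-35) - R(-136, E(-4, -5)) = -2/9*(-35)² - (⅕ + (-5*(1 - 4))/5 + (⅕)*(-136)) = -2/9*1225 - (⅕ + (-5*(-3))/5 - 136/5) = -2450/9 - (⅕ + (⅕)*15 - 136/5) = -2450/9 - (⅕ + 3 - 136/5) = -2450/9 - 1*(-24) = -2450/9 + 24 = -2234/9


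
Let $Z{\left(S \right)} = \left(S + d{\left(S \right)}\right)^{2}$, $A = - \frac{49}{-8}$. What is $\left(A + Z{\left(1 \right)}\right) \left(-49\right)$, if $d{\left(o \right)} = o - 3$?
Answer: $- \frac{2793}{8} \approx -349.13$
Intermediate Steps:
$d{\left(o \right)} = -3 + o$
$A = \frac{49}{8}$ ($A = \left(-49\right) \left(- \frac{1}{8}\right) = \frac{49}{8} \approx 6.125$)
$Z{\left(S \right)} = \left(-3 + 2 S\right)^{2}$ ($Z{\left(S \right)} = \left(S + \left(-3 + S\right)\right)^{2} = \left(-3 + 2 S\right)^{2}$)
$\left(A + Z{\left(1 \right)}\right) \left(-49\right) = \left(\frac{49}{8} + \left(-3 + 2 \cdot 1\right)^{2}\right) \left(-49\right) = \left(\frac{49}{8} + \left(-3 + 2\right)^{2}\right) \left(-49\right) = \left(\frac{49}{8} + \left(-1\right)^{2}\right) \left(-49\right) = \left(\frac{49}{8} + 1\right) \left(-49\right) = \frac{57}{8} \left(-49\right) = - \frac{2793}{8}$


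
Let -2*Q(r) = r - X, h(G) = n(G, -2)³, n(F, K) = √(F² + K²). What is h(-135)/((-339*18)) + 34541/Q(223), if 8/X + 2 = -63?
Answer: -4490330/14503 - 18229*√18229/6102 ≈ -712.96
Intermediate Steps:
X = -8/65 (X = 8/(-2 - 63) = 8/(-65) = 8*(-1/65) = -8/65 ≈ -0.12308)
h(G) = (4 + G²)^(3/2) (h(G) = (√(G² + (-2)²))³ = (√(G² + 4))³ = (√(4 + G²))³ = (4 + G²)^(3/2))
Q(r) = -4/65 - r/2 (Q(r) = -(r - 1*(-8/65))/2 = -(r + 8/65)/2 = -(8/65 + r)/2 = -4/65 - r/2)
h(-135)/((-339*18)) + 34541/Q(223) = (4 + (-135)²)^(3/2)/((-339*18)) + 34541/(-4/65 - ½*223) = (4 + 18225)^(3/2)/(-6102) + 34541/(-4/65 - 223/2) = 18229^(3/2)*(-1/6102) + 34541/(-14503/130) = (18229*√18229)*(-1/6102) + 34541*(-130/14503) = -18229*√18229/6102 - 4490330/14503 = -4490330/14503 - 18229*√18229/6102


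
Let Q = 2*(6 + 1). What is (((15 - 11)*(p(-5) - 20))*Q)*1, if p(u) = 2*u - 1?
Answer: -1736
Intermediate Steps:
p(u) = -1 + 2*u
Q = 14 (Q = 2*7 = 14)
(((15 - 11)*(p(-5) - 20))*Q)*1 = (((15 - 11)*((-1 + 2*(-5)) - 20))*14)*1 = ((4*((-1 - 10) - 20))*14)*1 = ((4*(-11 - 20))*14)*1 = ((4*(-31))*14)*1 = -124*14*1 = -1736*1 = -1736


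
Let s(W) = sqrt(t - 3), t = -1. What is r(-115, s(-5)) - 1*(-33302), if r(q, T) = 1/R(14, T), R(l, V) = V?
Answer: 33302 - I/2 ≈ 33302.0 - 0.5*I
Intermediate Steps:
s(W) = 2*I (s(W) = sqrt(-1 - 3) = sqrt(-4) = 2*I)
r(q, T) = 1/T
r(-115, s(-5)) - 1*(-33302) = 1/(2*I) - 1*(-33302) = -I/2 + 33302 = 33302 - I/2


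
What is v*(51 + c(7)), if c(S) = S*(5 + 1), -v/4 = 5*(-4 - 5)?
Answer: 16740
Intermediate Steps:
v = 180 (v = -20*(-4 - 5) = -20*(-9) = -4*(-45) = 180)
c(S) = 6*S (c(S) = S*6 = 6*S)
v*(51 + c(7)) = 180*(51 + 6*7) = 180*(51 + 42) = 180*93 = 16740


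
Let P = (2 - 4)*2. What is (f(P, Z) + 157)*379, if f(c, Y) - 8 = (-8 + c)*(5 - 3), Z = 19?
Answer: 53439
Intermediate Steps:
P = -4 (P = -2*2 = -4)
f(c, Y) = -8 + 2*c (f(c, Y) = 8 + (-8 + c)*(5 - 3) = 8 + (-8 + c)*2 = 8 + (-16 + 2*c) = -8 + 2*c)
(f(P, Z) + 157)*379 = ((-8 + 2*(-4)) + 157)*379 = ((-8 - 8) + 157)*379 = (-16 + 157)*379 = 141*379 = 53439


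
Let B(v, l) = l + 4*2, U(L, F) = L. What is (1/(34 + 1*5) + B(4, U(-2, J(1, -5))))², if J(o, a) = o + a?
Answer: 55225/1521 ≈ 36.308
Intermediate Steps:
J(o, a) = a + o
B(v, l) = 8 + l (B(v, l) = l + 8 = 8 + l)
(1/(34 + 1*5) + B(4, U(-2, J(1, -5))))² = (1/(34 + 1*5) + (8 - 2))² = (1/(34 + 5) + 6)² = (1/39 + 6)² = (235/39)² = 55225/1521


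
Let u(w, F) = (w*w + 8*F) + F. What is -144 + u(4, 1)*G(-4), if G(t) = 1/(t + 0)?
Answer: -601/4 ≈ -150.25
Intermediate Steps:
u(w, F) = w² + 9*F (u(w, F) = (w² + 8*F) + F = w² + 9*F)
G(t) = 1/t
-144 + u(4, 1)*G(-4) = -144 + (4² + 9*1)/(-4) = -144 + (16 + 9)*(-¼) = -144 + 25*(-¼) = -144 - 25/4 = -601/4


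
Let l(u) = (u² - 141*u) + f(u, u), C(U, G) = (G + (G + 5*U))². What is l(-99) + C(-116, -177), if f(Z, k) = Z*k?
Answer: 905917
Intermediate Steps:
C(U, G) = (2*G + 5*U)²
l(u) = -141*u + 2*u² (l(u) = (u² - 141*u) + u*u = (u² - 141*u) + u² = -141*u + 2*u²)
l(-99) + C(-116, -177) = -99*(-141 + 2*(-99)) + (2*(-177) + 5*(-116))² = -99*(-141 - 198) + (-354 - 580)² = -99*(-339) + (-934)² = 33561 + 872356 = 905917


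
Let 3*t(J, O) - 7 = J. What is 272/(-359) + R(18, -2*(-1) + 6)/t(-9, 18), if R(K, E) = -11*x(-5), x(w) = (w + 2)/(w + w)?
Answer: 30101/7180 ≈ 4.1923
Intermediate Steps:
x(w) = (2 + w)/(2*w) (x(w) = (2 + w)/((2*w)) = (2 + w)*(1/(2*w)) = (2 + w)/(2*w))
R(K, E) = -33/10 (R(K, E) = -11*(2 - 5)/(2*(-5)) = -11*(-1)*(-3)/(2*5) = -11*3/10 = -33/10)
t(J, O) = 7/3 + J/3
272/(-359) + R(18, -2*(-1) + 6)/t(-9, 18) = 272/(-359) - 33/(10*(7/3 + (⅓)*(-9))) = 272*(-1/359) - 33/(10*(7/3 - 3)) = -272/359 - 33/(10*(-⅔)) = -272/359 - 33/10*(-3/2) = -272/359 + 99/20 = 30101/7180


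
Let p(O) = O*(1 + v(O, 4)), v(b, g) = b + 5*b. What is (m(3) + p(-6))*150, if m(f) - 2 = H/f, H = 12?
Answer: 32400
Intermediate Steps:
v(b, g) = 6*b
p(O) = O*(1 + 6*O)
m(f) = 2 + 12/f
(m(3) + p(-6))*150 = ((2 + 12/3) - 6*(1 + 6*(-6)))*150 = ((2 + 12*(⅓)) - 6*(1 - 36))*150 = ((2 + 4) - 6*(-35))*150 = (6 + 210)*150 = 216*150 = 32400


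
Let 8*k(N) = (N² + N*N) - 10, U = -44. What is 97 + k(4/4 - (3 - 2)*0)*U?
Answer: 141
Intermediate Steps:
k(N) = -5/4 + N²/4 (k(N) = ((N² + N*N) - 10)/8 = ((N² + N²) - 10)/8 = (2*N² - 10)/8 = (-10 + 2*N²)/8 = -5/4 + N²/4)
97 + k(4/4 - (3 - 2)*0)*U = 97 + (-5/4 + (4/4 - (3 - 2)*0)²/4)*(-44) = 97 + (-5/4 + (4*(¼) - 0)²/4)*(-44) = 97 + (-5/4 + (1 - 1*0)²/4)*(-44) = 97 + (-5/4 + (1 + 0)²/4)*(-44) = 97 + (-5/4 + (¼)*1²)*(-44) = 97 + (-5/4 + (¼)*1)*(-44) = 97 + (-5/4 + ¼)*(-44) = 97 - 1*(-44) = 97 + 44 = 141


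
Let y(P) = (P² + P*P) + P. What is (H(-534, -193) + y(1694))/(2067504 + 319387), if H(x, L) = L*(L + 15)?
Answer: 5775320/2386891 ≈ 2.4196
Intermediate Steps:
y(P) = P + 2*P² (y(P) = (P² + P²) + P = 2*P² + P = P + 2*P²)
H(x, L) = L*(15 + L)
(H(-534, -193) + y(1694))/(2067504 + 319387) = (-193*(15 - 193) + 1694*(1 + 2*1694))/(2067504 + 319387) = (-193*(-178) + 1694*(1 + 3388))/2386891 = (34354 + 1694*3389)*(1/2386891) = (34354 + 5740966)*(1/2386891) = 5775320*(1/2386891) = 5775320/2386891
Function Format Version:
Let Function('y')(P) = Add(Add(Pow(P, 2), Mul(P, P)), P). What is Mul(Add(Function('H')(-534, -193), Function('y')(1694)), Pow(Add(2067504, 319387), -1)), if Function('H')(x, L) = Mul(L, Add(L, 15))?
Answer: Rational(5775320, 2386891) ≈ 2.4196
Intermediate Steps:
Function('y')(P) = Add(P, Mul(2, Pow(P, 2))) (Function('y')(P) = Add(Add(Pow(P, 2), Pow(P, 2)), P) = Add(Mul(2, Pow(P, 2)), P) = Add(P, Mul(2, Pow(P, 2))))
Function('H')(x, L) = Mul(L, Add(15, L))
Mul(Add(Function('H')(-534, -193), Function('y')(1694)), Pow(Add(2067504, 319387), -1)) = Mul(Add(Mul(-193, Add(15, -193)), Mul(1694, Add(1, Mul(2, 1694)))), Pow(Add(2067504, 319387), -1)) = Mul(Add(Mul(-193, -178), Mul(1694, Add(1, 3388))), Pow(2386891, -1)) = Mul(Add(34354, Mul(1694, 3389)), Rational(1, 2386891)) = Mul(Add(34354, 5740966), Rational(1, 2386891)) = Mul(5775320, Rational(1, 2386891)) = Rational(5775320, 2386891)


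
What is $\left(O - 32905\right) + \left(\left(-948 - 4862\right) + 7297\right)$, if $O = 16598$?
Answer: $-14820$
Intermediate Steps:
$\left(O - 32905\right) + \left(\left(-948 - 4862\right) + 7297\right) = \left(16598 - 32905\right) + \left(\left(-948 - 4862\right) + 7297\right) = -16307 + \left(-5810 + 7297\right) = -16307 + 1487 = -14820$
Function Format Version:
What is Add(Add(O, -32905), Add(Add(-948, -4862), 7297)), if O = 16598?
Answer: -14820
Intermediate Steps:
Add(Add(O, -32905), Add(Add(-948, -4862), 7297)) = Add(Add(16598, -32905), Add(Add(-948, -4862), 7297)) = Add(-16307, Add(-5810, 7297)) = Add(-16307, 1487) = -14820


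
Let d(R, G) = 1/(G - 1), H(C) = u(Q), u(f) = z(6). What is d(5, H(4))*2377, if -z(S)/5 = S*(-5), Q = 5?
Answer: 2377/149 ≈ 15.953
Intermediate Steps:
z(S) = 25*S (z(S) = -5*S*(-5) = -(-25)*S = 25*S)
u(f) = 150 (u(f) = 25*6 = 150)
H(C) = 150
d(R, G) = 1/(-1 + G)
d(5, H(4))*2377 = 2377/(-1 + 150) = 2377/149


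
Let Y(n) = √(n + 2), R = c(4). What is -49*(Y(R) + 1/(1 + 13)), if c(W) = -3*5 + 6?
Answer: -7/2 - 49*I*√7 ≈ -3.5 - 129.64*I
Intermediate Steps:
c(W) = -9 (c(W) = -15 + 6 = -9)
R = -9
Y(n) = √(2 + n)
-49*(Y(R) + 1/(1 + 13)) = -49*(√(2 - 9) + 1/(1 + 13)) = -49*(√(-7) + 1/14) = -49*(I*√7 + 1/14) = -49*(1/14 + I*√7) = -7/2 - 49*I*√7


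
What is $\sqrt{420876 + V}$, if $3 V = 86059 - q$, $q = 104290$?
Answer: $\sqrt{414799} \approx 644.05$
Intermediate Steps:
$V = -6077$ ($V = \frac{86059 - 104290}{3} = \frac{1}{3} \left(-18231\right) = -6077$)
$\sqrt{420876 + V} = \sqrt{420876 - 6077} = \sqrt{414799}$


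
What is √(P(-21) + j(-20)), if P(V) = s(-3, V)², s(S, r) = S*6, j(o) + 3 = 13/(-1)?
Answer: 2*√77 ≈ 17.550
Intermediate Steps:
j(o) = -16 (j(o) = -3 + 13/(-1) = -3 + 13*(-1) = -3 - 13 = -16)
s(S, r) = 6*S
P(V) = 324 (P(V) = (6*(-3))² = (-18)² = 324)
√(P(-21) + j(-20)) = √(324 - 16) = √308 = 2*√77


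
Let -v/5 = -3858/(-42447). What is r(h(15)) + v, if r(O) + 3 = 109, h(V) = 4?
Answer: 1493364/14149 ≈ 105.55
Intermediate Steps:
r(O) = 106 (r(O) = -3 + 109 = 106)
v = -6430/14149 (v = -(-19290)/(-42447) = -(-19290)*(-1)/42447 = -5*1286/14149 = -6430/14149 ≈ -0.45445)
r(h(15)) + v = 106 - 6430/14149 = 1493364/14149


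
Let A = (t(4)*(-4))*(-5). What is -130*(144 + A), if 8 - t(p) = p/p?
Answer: -36920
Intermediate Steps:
t(p) = 7 (t(p) = 8 - p/p = 8 - 1*1 = 8 - 1 = 7)
A = 140 (A = (7*(-4))*(-5) = -28*(-5) = 140)
-130*(144 + A) = -130*(144 + 140) = -130*284 = -36920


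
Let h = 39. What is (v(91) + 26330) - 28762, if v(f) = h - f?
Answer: -2484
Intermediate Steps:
v(f) = 39 - f
(v(91) + 26330) - 28762 = ((39 - 1*91) + 26330) - 28762 = ((39 - 91) + 26330) - 28762 = (-52 + 26330) - 28762 = 26278 - 28762 = -2484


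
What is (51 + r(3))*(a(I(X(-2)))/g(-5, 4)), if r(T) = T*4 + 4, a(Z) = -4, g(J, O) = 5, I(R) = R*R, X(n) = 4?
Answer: -268/5 ≈ -53.600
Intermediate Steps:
I(R) = R**2
r(T) = 4 + 4*T (r(T) = 4*T + 4 = 4 + 4*T)
(51 + r(3))*(a(I(X(-2)))/g(-5, 4)) = (51 + (4 + 4*3))*(-4/5) = (51 + (4 + 12))*(-4*1/5) = (51 + 16)*(-4/5) = 67*(-4/5) = -268/5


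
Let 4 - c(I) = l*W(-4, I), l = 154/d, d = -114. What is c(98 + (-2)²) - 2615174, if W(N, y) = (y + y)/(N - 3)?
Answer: -49688978/19 ≈ -2.6152e+6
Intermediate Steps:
l = -77/57 (l = 154/(-114) = 154*(-1/114) = -77/57 ≈ -1.3509)
W(N, y) = 2*y/(-3 + N) (W(N, y) = (2*y)/(-3 + N) = 2*y/(-3 + N))
c(I) = 4 - 22*I/57 (c(I) = 4 - (-77)*2*I/(-3 - 4)/57 = 4 - (-77)*2*I/(-7)/57 = 4 - (-77)*2*I*(-⅐)/57 = 4 - (-77)*(-2*I/7)/57 = 4 - 22*I/57)
c(98 + (-2)²) - 2615174 = (4 - 22*(98 + (-2)²)/57) - 2615174 = (4 - 22*(98 + 4)/57) - 2615174 = (4 - 22/57*102) - 2615174 = (4 - 748/19) - 2615174 = -672/19 - 2615174 = -49688978/19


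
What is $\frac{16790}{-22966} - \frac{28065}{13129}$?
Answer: $- \frac{432488350}{150760307} \approx -2.8687$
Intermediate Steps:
$\frac{16790}{-22966} - \frac{28065}{13129} = 16790 \left(- \frac{1}{22966}\right) - \frac{28065}{13129} = - \frac{8395}{11483} - \frac{28065}{13129} = - \frac{432488350}{150760307}$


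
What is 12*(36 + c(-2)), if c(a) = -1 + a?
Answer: 396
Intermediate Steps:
12*(36 + c(-2)) = 12*(36 + (-1 - 2)) = 12*(36 - 3) = 12*33 = 396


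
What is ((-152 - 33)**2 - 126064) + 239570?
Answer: 147731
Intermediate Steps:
((-152 - 33)**2 - 126064) + 239570 = ((-185)**2 - 126064) + 239570 = (34225 - 126064) + 239570 = -91839 + 239570 = 147731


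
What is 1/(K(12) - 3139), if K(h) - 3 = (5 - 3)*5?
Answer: -1/3126 ≈ -0.00031990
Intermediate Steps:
K(h) = 13 (K(h) = 3 + (5 - 3)*5 = 3 + 2*5 = 3 + 10 = 13)
1/(K(12) - 3139) = 1/(13 - 3139) = 1/(-3126) = -1/3126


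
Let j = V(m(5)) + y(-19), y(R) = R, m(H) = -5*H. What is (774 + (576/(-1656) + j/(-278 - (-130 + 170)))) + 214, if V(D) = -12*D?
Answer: 7217225/7314 ≈ 986.77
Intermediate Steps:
j = 281 (j = -(-60)*5 - 19 = -12*(-25) - 19 = 300 - 19 = 281)
(774 + (576/(-1656) + j/(-278 - (-130 + 170)))) + 214 = (774 + (576/(-1656) + 281/(-278 - (-130 + 170)))) + 214 = (774 + (576*(-1/1656) + 281/(-278 - 1*40))) + 214 = (774 + (-8/23 + 281/(-278 - 40))) + 214 = (774 + (-8/23 + 281/(-318))) + 214 = (774 + (-8/23 + 281*(-1/318))) + 214 = (774 + (-8/23 - 281/318)) + 214 = (774 - 9007/7314) + 214 = 5652029/7314 + 214 = 7217225/7314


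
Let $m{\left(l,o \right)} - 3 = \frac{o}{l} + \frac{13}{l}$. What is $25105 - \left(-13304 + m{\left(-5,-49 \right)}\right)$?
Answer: $\frac{191994}{5} \approx 38399.0$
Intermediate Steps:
$m{\left(l,o \right)} = 3 + \frac{13}{l} + \frac{o}{l}$ ($m{\left(l,o \right)} = 3 + \left(\frac{o}{l} + \frac{13}{l}\right) = 3 + \left(\frac{13}{l} + \frac{o}{l}\right) = 3 + \frac{13}{l} + \frac{o}{l}$)
$25105 - \left(-13304 + m{\left(-5,-49 \right)}\right) = 25105 - \left(-13304 + \frac{13 - 49 + 3 \left(-5\right)}{-5}\right) = 25105 - \left(-13304 - \frac{13 - 49 - 15}{5}\right) = 25105 - \left(-13304 - - \frac{51}{5}\right) = 25105 - \left(-13304 + \frac{51}{5}\right) = 25105 - - \frac{66469}{5} = 25105 + \frac{66469}{5} = \frac{191994}{5}$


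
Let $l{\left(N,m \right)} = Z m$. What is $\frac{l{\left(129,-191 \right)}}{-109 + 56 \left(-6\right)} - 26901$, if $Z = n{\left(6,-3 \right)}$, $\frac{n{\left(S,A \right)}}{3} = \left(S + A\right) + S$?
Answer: $- \frac{11965788}{445} \approx -26889.0$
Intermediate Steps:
$n{\left(S,A \right)} = 3 A + 6 S$ ($n{\left(S,A \right)} = 3 \left(\left(S + A\right) + S\right) = 3 \left(\left(A + S\right) + S\right) = 3 \left(A + 2 S\right) = 3 A + 6 S$)
$Z = 27$ ($Z = 3 \left(-3\right) + 6 \cdot 6 = -9 + 36 = 27$)
$l{\left(N,m \right)} = 27 m$
$\frac{l{\left(129,-191 \right)}}{-109 + 56 \left(-6\right)} - 26901 = \frac{27 \left(-191\right)}{-109 + 56 \left(-6\right)} - 26901 = - \frac{5157}{-109 - 336} - 26901 = - \frac{5157}{-445} - 26901 = \left(-5157\right) \left(- \frac{1}{445}\right) - 26901 = \frac{5157}{445} - 26901 = - \frac{11965788}{445}$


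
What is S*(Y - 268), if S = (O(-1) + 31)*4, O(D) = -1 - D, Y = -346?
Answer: -76136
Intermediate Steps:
S = 124 (S = ((-1 - 1*(-1)) + 31)*4 = ((-1 + 1) + 31)*4 = (0 + 31)*4 = 31*4 = 124)
S*(Y - 268) = 124*(-346 - 268) = 124*(-614) = -76136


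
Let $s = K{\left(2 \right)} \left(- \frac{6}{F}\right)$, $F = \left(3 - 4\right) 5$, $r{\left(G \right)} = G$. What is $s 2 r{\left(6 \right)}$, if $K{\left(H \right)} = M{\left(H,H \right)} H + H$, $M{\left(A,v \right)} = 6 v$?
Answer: $\frac{1872}{5} \approx 374.4$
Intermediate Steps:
$F = -5$ ($F = \left(-1\right) 5 = -5$)
$K{\left(H \right)} = H + 6 H^{2}$ ($K{\left(H \right)} = 6 H H + H = 6 H^{2} + H = H + 6 H^{2}$)
$s = \frac{156}{5}$ ($s = 2 \left(1 + 6 \cdot 2\right) \left(- \frac{6}{-5}\right) = 2 \left(1 + 12\right) \left(\left(-6\right) \left(- \frac{1}{5}\right)\right) = 2 \cdot 13 \cdot \frac{6}{5} = 26 \cdot \frac{6}{5} = \frac{156}{5} \approx 31.2$)
$s 2 r{\left(6 \right)} = \frac{156}{5} \cdot 2 \cdot 6 = \frac{312}{5} \cdot 6 = \frac{1872}{5}$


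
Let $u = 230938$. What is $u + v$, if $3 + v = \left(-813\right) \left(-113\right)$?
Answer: $322804$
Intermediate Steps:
$v = 91866$ ($v = -3 - -91869 = -3 + 91869 = 91866$)
$u + v = 230938 + 91866 = 322804$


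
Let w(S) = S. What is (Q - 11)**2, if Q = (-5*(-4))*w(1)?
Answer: 81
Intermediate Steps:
Q = 20 (Q = -5*(-4)*1 = 20*1 = 20)
(Q - 11)**2 = (20 - 11)**2 = 9**2 = 81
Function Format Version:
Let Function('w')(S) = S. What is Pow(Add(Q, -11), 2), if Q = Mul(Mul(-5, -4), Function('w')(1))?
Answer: 81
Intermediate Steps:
Q = 20 (Q = Mul(Mul(-5, -4), 1) = Mul(20, 1) = 20)
Pow(Add(Q, -11), 2) = Pow(Add(20, -11), 2) = Pow(9, 2) = 81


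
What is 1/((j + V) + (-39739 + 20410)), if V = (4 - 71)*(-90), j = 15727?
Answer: 1/2428 ≈ 0.00041186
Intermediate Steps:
V = 6030 (V = -67*(-90) = 6030)
1/((j + V) + (-39739 + 20410)) = 1/((15727 + 6030) + (-39739 + 20410)) = 1/(21757 - 19329) = 1/2428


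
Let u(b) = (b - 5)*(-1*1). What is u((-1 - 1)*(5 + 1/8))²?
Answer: 3721/16 ≈ 232.56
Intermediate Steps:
u(b) = 5 - b (u(b) = (-5 + b)*(-1) = 5 - b)
u((-1 - 1)*(5 + 1/8))² = (5 - (-1 - 1)*(5 + 1/8))² = (5 - (-2)*(5 + ⅛))² = (5 - (-2)*41/8)² = (5 - 1*(-41/4))² = (5 + 41/4)² = (61/4)² = 3721/16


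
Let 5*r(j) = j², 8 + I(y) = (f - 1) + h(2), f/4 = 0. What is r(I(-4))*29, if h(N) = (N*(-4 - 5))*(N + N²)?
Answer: 396981/5 ≈ 79396.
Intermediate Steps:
f = 0 (f = 4*0 = 0)
h(N) = -9*N*(N + N²) (h(N) = (N*(-9))*(N + N²) = (-9*N)*(N + N²) = -9*N*(N + N²))
I(y) = -117 (I(y) = -8 + ((0 - 1) + 9*2²*(-1 - 1*2)) = -8 + (-1 + 9*4*(-1 - 2)) = -8 + (-1 + 9*4*(-3)) = -8 + (-1 - 108) = -8 - 109 = -117)
r(j) = j²/5
r(I(-4))*29 = ((⅕)*(-117)²)*29 = ((⅕)*13689)*29 = (13689/5)*29 = 396981/5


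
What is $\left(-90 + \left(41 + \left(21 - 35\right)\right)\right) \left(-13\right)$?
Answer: $819$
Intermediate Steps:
$\left(-90 + \left(41 + \left(21 - 35\right)\right)\right) \left(-13\right) = \left(-90 + \left(41 - 14\right)\right) \left(-13\right) = \left(-90 + 27\right) \left(-13\right) = \left(-63\right) \left(-13\right) = 819$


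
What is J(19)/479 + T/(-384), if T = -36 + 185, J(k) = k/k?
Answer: -70987/183936 ≈ -0.38593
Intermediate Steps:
J(k) = 1
T = 149
J(19)/479 + T/(-384) = 1/479 + 149/(-384) = 1*(1/479) + 149*(-1/384) = 1/479 - 149/384 = -70987/183936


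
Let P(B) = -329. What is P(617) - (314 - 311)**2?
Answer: -338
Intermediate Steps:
P(617) - (314 - 311)**2 = -329 - (314 - 311)**2 = -329 - 1*3**2 = -329 - 1*9 = -329 - 9 = -338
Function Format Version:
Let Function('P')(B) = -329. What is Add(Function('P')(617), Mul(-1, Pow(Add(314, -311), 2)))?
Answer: -338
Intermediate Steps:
Add(Function('P')(617), Mul(-1, Pow(Add(314, -311), 2))) = Add(-329, Mul(-1, Pow(Add(314, -311), 2))) = Add(-329, Mul(-1, Pow(3, 2))) = Add(-329, Mul(-1, 9)) = Add(-329, -9) = -338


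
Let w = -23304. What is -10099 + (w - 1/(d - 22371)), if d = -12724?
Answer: -1172278284/35095 ≈ -33403.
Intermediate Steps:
-10099 + (w - 1/(d - 22371)) = -10099 + (-23304 - 1/(-12724 - 22371)) = -10099 + (-23304 - 1/(-35095)) = -10099 + (-23304 - 1*(-1/35095)) = -10099 + (-23304 + 1/35095) = -10099 - 817853879/35095 = -1172278284/35095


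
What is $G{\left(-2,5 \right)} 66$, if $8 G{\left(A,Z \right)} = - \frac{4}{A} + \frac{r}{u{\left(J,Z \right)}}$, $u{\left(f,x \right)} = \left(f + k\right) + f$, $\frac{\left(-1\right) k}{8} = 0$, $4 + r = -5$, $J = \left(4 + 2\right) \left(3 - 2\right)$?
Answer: $\frac{165}{16} \approx 10.313$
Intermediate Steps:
$J = 6$ ($J = 6 \cdot 1 = 6$)
$r = -9$ ($r = -4 - 5 = -9$)
$k = 0$ ($k = \left(-8\right) 0 = 0$)
$u{\left(f,x \right)} = 2 f$ ($u{\left(f,x \right)} = \left(f + 0\right) + f = f + f = 2 f$)
$G{\left(A,Z \right)} = - \frac{3}{32} - \frac{1}{2 A}$ ($G{\left(A,Z \right)} = \frac{- \frac{4}{A} - \frac{9}{2 \cdot 6}}{8} = \frac{- \frac{4}{A} - \frac{9}{12}}{8} = \frac{- \frac{4}{A} - \frac{3}{4}}{8} = \frac{- \frac{3}{4} - \frac{4}{A}}{8} = - \frac{3}{32} - \frac{1}{2 A}$)
$G{\left(-2,5 \right)} 66 = \frac{-16 - -6}{32 \left(-2\right)} 66 = \frac{1}{32} \left(- \frac{1}{2}\right) \left(-16 + 6\right) 66 = \frac{1}{32} \left(- \frac{1}{2}\right) \left(-10\right) 66 = \frac{5}{32} \cdot 66 = \frac{165}{16}$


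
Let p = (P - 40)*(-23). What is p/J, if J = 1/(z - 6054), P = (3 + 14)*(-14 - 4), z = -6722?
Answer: -101671408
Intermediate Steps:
P = -306 (P = 17*(-18) = -306)
J = -1/12776 (J = 1/(-6722 - 6054) = 1/(-12776) = -1/12776 ≈ -7.8272e-5)
p = 7958 (p = (-306 - 40)*(-23) = -346*(-23) = 7958)
p/J = 7958/(-1/12776) = 7958*(-12776) = -101671408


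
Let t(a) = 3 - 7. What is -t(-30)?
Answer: 4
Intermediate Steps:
t(a) = -4
-t(-30) = -1*(-4) = 4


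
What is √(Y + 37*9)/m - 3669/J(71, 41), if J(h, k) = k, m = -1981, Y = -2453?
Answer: -3669/41 - 2*I*√530/1981 ≈ -89.488 - 0.023243*I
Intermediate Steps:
√(Y + 37*9)/m - 3669/J(71, 41) = √(-2453 + 37*9)/(-1981) - 3669/41 = √(-2453 + 333)*(-1/1981) - 3669*1/41 = √(-2120)*(-1/1981) - 3669/41 = (2*I*√530)*(-1/1981) - 3669/41 = -2*I*√530/1981 - 3669/41 = -3669/41 - 2*I*√530/1981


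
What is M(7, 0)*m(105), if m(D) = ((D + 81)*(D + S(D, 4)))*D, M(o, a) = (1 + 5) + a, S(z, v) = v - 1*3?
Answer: 12421080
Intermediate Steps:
S(z, v) = -3 + v (S(z, v) = v - 3 = -3 + v)
M(o, a) = 6 + a
m(D) = D*(1 + D)*(81 + D) (m(D) = ((D + 81)*(D + (-3 + 4)))*D = ((81 + D)*(D + 1))*D = ((81 + D)*(1 + D))*D = ((1 + D)*(81 + D))*D = D*(1 + D)*(81 + D))
M(7, 0)*m(105) = (6 + 0)*(105*(81 + 105² + 82*105)) = 6*(105*(81 + 11025 + 8610)) = 6*(105*19716) = 6*2070180 = 12421080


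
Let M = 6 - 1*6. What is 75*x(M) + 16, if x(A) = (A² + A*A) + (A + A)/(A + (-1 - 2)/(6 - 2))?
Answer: 16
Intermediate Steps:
M = 0 (M = 6 - 6 = 0)
x(A) = 2*A² + 2*A/(-¾ + A) (x(A) = (A² + A²) + (2*A)/(A - 3/4) = 2*A² + (2*A)/(A - 3*¼) = 2*A² + (2*A)/(A - ¾) = 2*A² + (2*A)/(-¾ + A) = 2*A² + 2*A/(-¾ + A))
75*x(M) + 16 = 75*(2*0*(4 - 3*0 + 4*0²)/(-3 + 4*0)) + 16 = 75*(2*0*(4 + 0 + 4*0)/(-3 + 0)) + 16 = 75*(2*0*(4 + 0 + 0)/(-3)) + 16 = 75*(2*0*(-⅓)*4) + 16 = 75*0 + 16 = 0 + 16 = 16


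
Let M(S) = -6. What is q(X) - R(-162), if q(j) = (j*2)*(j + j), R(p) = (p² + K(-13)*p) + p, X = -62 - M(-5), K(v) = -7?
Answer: -14672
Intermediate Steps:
X = -56 (X = -62 - 1*(-6) = -62 + 6 = -56)
R(p) = p² - 6*p (R(p) = (p² - 7*p) + p = p² - 6*p)
q(j) = 4*j² (q(j) = (2*j)*(2*j) = 4*j²)
q(X) - R(-162) = 4*(-56)² - (-162)*(-6 - 162) = 4*3136 - (-162)*(-168) = 12544 - 1*27216 = 12544 - 27216 = -14672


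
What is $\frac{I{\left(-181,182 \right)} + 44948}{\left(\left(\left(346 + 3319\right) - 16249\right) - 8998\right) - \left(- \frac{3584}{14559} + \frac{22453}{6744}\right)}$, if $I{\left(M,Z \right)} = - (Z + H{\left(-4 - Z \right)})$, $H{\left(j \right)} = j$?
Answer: $- \frac{163468607296}{78494471489} \approx -2.0826$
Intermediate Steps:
$I{\left(M,Z \right)} = 4$ ($I{\left(M,Z \right)} = - (Z - \left(4 + Z\right)) = \left(-1\right) \left(-4\right) = 4$)
$\frac{I{\left(-181,182 \right)} + 44948}{\left(\left(\left(346 + 3319\right) - 16249\right) - 8998\right) - \left(- \frac{3584}{14559} + \frac{22453}{6744}\right)} = \frac{4 + 44948}{\left(\left(\left(346 + 3319\right) - 16249\right) - 8998\right) - \left(- \frac{3584}{14559} + \frac{22453}{6744}\right)} = \frac{44952}{\left(\left(3665 - 16249\right) - 8998\right) - \frac{33635859}{10909544}} = \frac{44952}{\left(-12584 - 8998\right) + \left(\frac{3584}{14559} - \frac{22453}{6744}\right)} = \frac{44952}{-21582 - \frac{33635859}{10909544}} = \frac{44952}{- \frac{235483414467}{10909544}} = 44952 \left(- \frac{10909544}{235483414467}\right) = - \frac{163468607296}{78494471489}$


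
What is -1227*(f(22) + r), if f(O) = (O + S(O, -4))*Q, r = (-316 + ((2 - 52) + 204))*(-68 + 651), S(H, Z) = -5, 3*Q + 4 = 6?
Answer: 115871336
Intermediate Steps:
Q = ⅔ (Q = -4/3 + (⅓)*6 = -4/3 + 2 = ⅔ ≈ 0.66667)
r = -94446 (r = (-316 + (-50 + 204))*583 = (-316 + 154)*583 = -162*583 = -94446)
f(O) = -10/3 + 2*O/3 (f(O) = (O - 5)*(⅔) = (-5 + O)*(⅔) = -10/3 + 2*O/3)
-1227*(f(22) + r) = -1227*((-10/3 + (⅔)*22) - 94446) = -1227*((-10/3 + 44/3) - 94446) = -1227*(34/3 - 94446) = -1227*(-283304/3) = 115871336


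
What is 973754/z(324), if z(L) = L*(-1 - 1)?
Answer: -486877/324 ≈ -1502.7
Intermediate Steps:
z(L) = -2*L (z(L) = L*(-2) = -2*L)
973754/z(324) = 973754/((-2*324)) = 973754/(-648) = 973754*(-1/648) = -486877/324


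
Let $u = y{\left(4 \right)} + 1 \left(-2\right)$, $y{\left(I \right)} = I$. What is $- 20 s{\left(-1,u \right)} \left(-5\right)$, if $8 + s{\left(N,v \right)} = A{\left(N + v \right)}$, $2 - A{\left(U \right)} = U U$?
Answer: $-700$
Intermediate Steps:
$A{\left(U \right)} = 2 - U^{2}$ ($A{\left(U \right)} = 2 - U U = 2 - U^{2}$)
$u = 2$ ($u = 4 + 1 \left(-2\right) = 4 - 2 = 2$)
$s{\left(N,v \right)} = -6 - \left(N + v\right)^{2}$ ($s{\left(N,v \right)} = -8 - \left(-2 + \left(N + v\right)^{2}\right) = -6 - \left(N + v\right)^{2}$)
$- 20 s{\left(-1,u \right)} \left(-5\right) = - 20 \left(-6 - \left(-1 + 2\right)^{2}\right) \left(-5\right) = - 20 \left(-6 - 1^{2}\right) \left(-5\right) = - 20 \left(-6 - 1\right) \left(-5\right) = \left(-20\right) \left(-7\right) \left(-5\right) = 140 \left(-5\right) = -700$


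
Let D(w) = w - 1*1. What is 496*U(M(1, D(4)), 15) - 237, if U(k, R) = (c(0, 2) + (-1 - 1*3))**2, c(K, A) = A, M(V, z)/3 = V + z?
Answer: 1747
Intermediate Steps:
D(w) = -1 + w (D(w) = w - 1 = -1 + w)
M(V, z) = 3*V + 3*z (M(V, z) = 3*(V + z) = 3*V + 3*z)
U(k, R) = 4 (U(k, R) = (2 + (-1 - 1*3))**2 = (2 + (-1 - 3))**2 = (2 - 4)**2 = (-2)**2 = 4)
496*U(M(1, D(4)), 15) - 237 = 496*4 - 237 = 1984 - 237 = 1747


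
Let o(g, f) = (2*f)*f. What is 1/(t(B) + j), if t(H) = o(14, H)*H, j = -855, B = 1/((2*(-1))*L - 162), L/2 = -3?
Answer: -1687500/1442812501 ≈ -0.0011696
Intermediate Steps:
L = -6 (L = 2*(-3) = -6)
o(g, f) = 2*f**2
B = -1/150 (B = 1/((2*(-1))*(-6) - 162) = 1/(-2*(-6) - 162) = 1/(12 - 162) = 1/(-150) = -1/150 ≈ -0.0066667)
t(H) = 2*H**3 (t(H) = (2*H**2)*H = 2*H**3)
1/(t(B) + j) = 1/(2*(-1/150)**3 - 855) = 1/(2*(-1/3375000) - 855) = 1/(-1/1687500 - 855) = 1/(-1442812501/1687500) = -1687500/1442812501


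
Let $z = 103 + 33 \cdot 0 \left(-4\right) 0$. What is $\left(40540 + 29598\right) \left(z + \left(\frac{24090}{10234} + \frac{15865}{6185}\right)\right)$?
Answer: $\frac{47911127033034}{6329729} \approx 7.5692 \cdot 10^{6}$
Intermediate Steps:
$z = 103$ ($z = 103 + 33 \cdot 0 \cdot 0 = 103 + 33 \cdot 0 = 103 + 0 = 103$)
$\left(40540 + 29598\right) \left(z + \left(\frac{24090}{10234} + \frac{15865}{6185}\right)\right) = \left(40540 + 29598\right) \left(103 + \left(\frac{24090}{10234} + \frac{15865}{6185}\right)\right) = 70138 \left(103 + \left(24090 \cdot \frac{1}{10234} + 15865 \cdot \frac{1}{6185}\right)\right) = 70138 \left(103 + \left(\frac{12045}{5117} + \frac{3173}{1237}\right)\right) = 70138 \left(103 + \frac{31135906}{6329729}\right) = 70138 \cdot \frac{683097993}{6329729} = \frac{47911127033034}{6329729}$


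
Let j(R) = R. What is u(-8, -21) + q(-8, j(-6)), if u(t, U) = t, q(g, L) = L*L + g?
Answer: 20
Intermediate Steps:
q(g, L) = g + L**2 (q(g, L) = L**2 + g = g + L**2)
u(-8, -21) + q(-8, j(-6)) = -8 + (-8 + (-6)**2) = -8 + (-8 + 36) = -8 + 28 = 20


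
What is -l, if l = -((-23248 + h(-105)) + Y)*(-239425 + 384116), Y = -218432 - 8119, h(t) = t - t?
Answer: -36143667109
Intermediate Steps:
h(t) = 0
Y = -226551
l = 36143667109 (l = -((-23248 + 0) - 226551)*(-239425 + 384116) = -(-23248 - 226551)*144691 = -(-249799)*144691 = -1*(-36143667109) = 36143667109)
-l = -1*36143667109 = -36143667109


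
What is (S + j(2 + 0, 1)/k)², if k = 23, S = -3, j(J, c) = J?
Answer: 4489/529 ≈ 8.4858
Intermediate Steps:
(S + j(2 + 0, 1)/k)² = (-3 + (2 + 0)/23)² = (-3 + 2*(1/23))² = (-3 + 2/23)² = (-67/23)² = 4489/529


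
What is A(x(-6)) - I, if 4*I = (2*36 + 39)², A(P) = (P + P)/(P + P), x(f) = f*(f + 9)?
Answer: -12317/4 ≈ -3079.3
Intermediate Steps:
x(f) = f*(9 + f)
A(P) = 1 (A(P) = (2*P)/((2*P)) = (2*P)*(1/(2*P)) = 1)
I = 12321/4 (I = (2*36 + 39)²/4 = (72 + 39)²/4 = (¼)*111² = (¼)*12321 = 12321/4 ≈ 3080.3)
A(x(-6)) - I = 1 - 1*12321/4 = 1 - 12321/4 = -12317/4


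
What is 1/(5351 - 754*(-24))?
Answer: 1/23447 ≈ 4.2649e-5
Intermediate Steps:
1/(5351 - 754*(-24)) = 1/(5351 + 18096) = 1/23447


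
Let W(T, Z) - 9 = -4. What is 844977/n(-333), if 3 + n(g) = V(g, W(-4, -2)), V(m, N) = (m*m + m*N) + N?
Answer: 844977/109226 ≈ 7.7360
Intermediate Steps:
W(T, Z) = 5 (W(T, Z) = 9 - 4 = 5)
V(m, N) = N + m² + N*m (V(m, N) = (m² + N*m) + N = N + m² + N*m)
n(g) = 2 + g² + 5*g (n(g) = -3 + (5 + g² + 5*g) = 2 + g² + 5*g)
844977/n(-333) = 844977/(2 + (-333)² + 5*(-333)) = 844977/(2 + 110889 - 1665) = 844977/109226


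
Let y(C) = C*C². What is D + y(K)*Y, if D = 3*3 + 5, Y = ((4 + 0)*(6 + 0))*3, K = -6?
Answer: -15538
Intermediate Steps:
y(C) = C³
Y = 72 (Y = (4*6)*3 = 24*3 = 72)
D = 14 (D = 9 + 5 = 14)
D + y(K)*Y = 14 + (-6)³*72 = 14 - 216*72 = 14 - 15552 = -15538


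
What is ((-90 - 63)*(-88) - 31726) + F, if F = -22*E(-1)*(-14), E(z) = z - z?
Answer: -18262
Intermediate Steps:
E(z) = 0
F = 0 (F = -22*0*(-14) = 0*(-14) = 0)
((-90 - 63)*(-88) - 31726) + F = ((-90 - 63)*(-88) - 31726) + 0 = (-153*(-88) - 31726) + 0 = (13464 - 31726) + 0 = -18262 + 0 = -18262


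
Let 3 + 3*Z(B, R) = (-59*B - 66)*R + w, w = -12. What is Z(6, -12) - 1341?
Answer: 334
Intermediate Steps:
Z(B, R) = -5 + R*(-66 - 59*B)/3 (Z(B, R) = -1 + ((-59*B - 66)*R - 12)/3 = -1 + ((-66 - 59*B)*R - 12)/3 = -1 + (R*(-66 - 59*B) - 12)/3 = -1 + (-12 + R*(-66 - 59*B))/3 = -1 + (-4 + R*(-66 - 59*B)/3) = -5 + R*(-66 - 59*B)/3)
Z(6, -12) - 1341 = (-5 - 22*(-12) - 59/3*6*(-12)) - 1341 = (-5 + 264 + 1416) - 1341 = 1675 - 1341 = 334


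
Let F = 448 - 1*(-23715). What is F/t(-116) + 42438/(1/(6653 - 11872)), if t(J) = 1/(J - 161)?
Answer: -228177073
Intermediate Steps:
t(J) = 1/(-161 + J)
F = 24163 (F = 448 + 23715 = 24163)
F/t(-116) + 42438/(1/(6653 - 11872)) = 24163/(1/(-161 - 116)) + 42438/(1/(6653 - 11872)) = 24163/(1/(-277)) + 42438/(1/(-5219)) = 24163/(-1/277) + 42438/(-1/5219) = 24163*(-277) + 42438*(-5219) = -6693151 - 221483922 = -228177073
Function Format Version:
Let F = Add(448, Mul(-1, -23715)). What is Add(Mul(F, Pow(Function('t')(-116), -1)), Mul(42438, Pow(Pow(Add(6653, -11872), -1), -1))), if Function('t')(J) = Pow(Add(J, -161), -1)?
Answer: -228177073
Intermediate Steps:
Function('t')(J) = Pow(Add(-161, J), -1)
F = 24163 (F = Add(448, 23715) = 24163)
Add(Mul(F, Pow(Function('t')(-116), -1)), Mul(42438, Pow(Pow(Add(6653, -11872), -1), -1))) = Add(Mul(24163, Pow(Pow(Add(-161, -116), -1), -1)), Mul(42438, Pow(Pow(Add(6653, -11872), -1), -1))) = Add(Mul(24163, Pow(Pow(-277, -1), -1)), Mul(42438, Pow(Pow(-5219, -1), -1))) = Add(Mul(24163, Pow(Rational(-1, 277), -1)), Mul(42438, Pow(Rational(-1, 5219), -1))) = Add(Mul(24163, -277), Mul(42438, -5219)) = Add(-6693151, -221483922) = -228177073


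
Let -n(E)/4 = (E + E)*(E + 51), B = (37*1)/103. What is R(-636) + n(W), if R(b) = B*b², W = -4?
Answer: 15121264/103 ≈ 1.4681e+5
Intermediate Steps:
B = 37/103 (B = 37*(1/103) = 37/103 ≈ 0.35922)
n(E) = -8*E*(51 + E) (n(E) = -4*(E + E)*(E + 51) = -4*2*E*(51 + E) = -8*E*(51 + E))
R(b) = 37*b²/103
R(-636) + n(W) = (37/103)*(-636)² - 8*(-4)*(51 - 4) = (37/103)*404496 - 8*(-4)*47 = 14966352/103 + 1504 = 15121264/103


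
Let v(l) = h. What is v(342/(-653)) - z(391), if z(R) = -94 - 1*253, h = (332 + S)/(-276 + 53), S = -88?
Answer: 77137/223 ≈ 345.91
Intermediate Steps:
h = -244/223 (h = (332 - 88)/(-276 + 53) = 244/(-223) = 244*(-1/223) = -244/223 ≈ -1.0942)
v(l) = -244/223
z(R) = -347 (z(R) = -94 - 253 = -347)
v(342/(-653)) - z(391) = -244/223 - 1*(-347) = -244/223 + 347 = 77137/223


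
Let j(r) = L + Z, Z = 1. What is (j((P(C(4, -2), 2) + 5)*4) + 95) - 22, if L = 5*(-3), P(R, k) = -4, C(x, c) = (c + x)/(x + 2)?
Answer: 59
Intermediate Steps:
C(x, c) = (c + x)/(2 + x)
L = -15
j(r) = -14 (j(r) = -15 + 1 = -14)
(j((P(C(4, -2), 2) + 5)*4) + 95) - 22 = (-14 + 95) - 22 = 81 - 22 = 59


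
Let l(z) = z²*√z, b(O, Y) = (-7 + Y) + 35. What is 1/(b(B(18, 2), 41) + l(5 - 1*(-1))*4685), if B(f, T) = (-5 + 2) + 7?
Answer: -23/56892389613 + 18740*√6/18964129871 ≈ 2.4201e-6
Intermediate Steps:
B(f, T) = 4 (B(f, T) = -3 + 7 = 4)
b(O, Y) = 28 + Y
l(z) = z^(5/2)
1/(b(B(18, 2), 41) + l(5 - 1*(-1))*4685) = 1/((28 + 41) + (5 - 1*(-1))^(5/2)*4685) = 1/(69 + (5 + 1)^(5/2)*4685) = 1/(69 + 6^(5/2)*4685) = 1/(69 + (36*√6)*4685) = 1/(69 + 168660*√6)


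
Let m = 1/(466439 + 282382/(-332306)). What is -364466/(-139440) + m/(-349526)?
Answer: 9794408802245127737/3747214728913713680 ≈ 2.6138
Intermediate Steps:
m = 166153/77500097976 (m = 1/(466439 + 282382*(-1/332306)) = 1/(466439 - 141191/166153) = 1/(77500097976/166153) = 166153/77500097976 ≈ 2.1439e-6)
-364466/(-139440) + m/(-349526) = -364466/(-139440) + (166153/77500097976)/(-349526) = -364466*(-1/139440) + (166153/77500097976)*(-1/349526) = 182233/69720 - 166153/27088299245159376 = 9794408802245127737/3747214728913713680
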